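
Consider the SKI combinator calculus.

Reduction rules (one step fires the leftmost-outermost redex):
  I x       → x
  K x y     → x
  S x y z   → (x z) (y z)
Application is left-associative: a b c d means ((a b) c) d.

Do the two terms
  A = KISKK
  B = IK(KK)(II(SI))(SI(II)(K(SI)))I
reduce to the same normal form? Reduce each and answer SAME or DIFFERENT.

Term A:
  start: KISKK
  [1] IKK
  [2] KK

Term B:
  start: IK(KK)(II(SI))(SI(II)(K(SI)))I
  [1] K(KK)(II(SI))(SI(II)(K(SI)))I
  [2] KK(SI(II)(K(SI)))I
  [3] KI

Answer: DIFFERENT — A ⇓ KK, B ⇓ KI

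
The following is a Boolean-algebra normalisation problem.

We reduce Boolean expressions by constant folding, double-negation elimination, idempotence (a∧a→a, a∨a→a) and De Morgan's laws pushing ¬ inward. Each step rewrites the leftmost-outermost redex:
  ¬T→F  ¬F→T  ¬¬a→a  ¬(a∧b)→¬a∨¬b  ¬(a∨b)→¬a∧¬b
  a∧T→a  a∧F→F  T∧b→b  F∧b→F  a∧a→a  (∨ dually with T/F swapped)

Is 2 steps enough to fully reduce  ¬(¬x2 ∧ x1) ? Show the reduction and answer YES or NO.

  start: ¬(¬x2 ∧ x1)
  [1] ¬¬x2 ∨ ¬x1
  [2] x2 ∨ ¬x1

Answer: YES — reaches normal form x2 ∨ ¬x1 in 2 ≤ 2 steps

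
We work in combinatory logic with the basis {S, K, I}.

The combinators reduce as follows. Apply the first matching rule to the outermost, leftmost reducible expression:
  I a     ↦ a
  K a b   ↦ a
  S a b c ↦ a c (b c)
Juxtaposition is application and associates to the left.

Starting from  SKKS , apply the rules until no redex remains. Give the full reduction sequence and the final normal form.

  start: SKKS
  [1] KS(KS)
  [2] S

Answer: normal form = S  (in 2 steps)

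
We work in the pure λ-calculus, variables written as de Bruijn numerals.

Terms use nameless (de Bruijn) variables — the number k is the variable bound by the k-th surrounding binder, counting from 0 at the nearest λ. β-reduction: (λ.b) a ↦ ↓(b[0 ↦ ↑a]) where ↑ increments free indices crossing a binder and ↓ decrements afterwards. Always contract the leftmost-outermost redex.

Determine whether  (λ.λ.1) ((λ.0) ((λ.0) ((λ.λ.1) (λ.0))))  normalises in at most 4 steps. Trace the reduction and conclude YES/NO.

Answer: YES — reaches normal form λ.λ.λ.0 in 4 ≤ 4 steps

Reduction:
  start: (λ.λ.1) ((λ.0) ((λ.0) ((λ.λ.1) (λ.0))))
  step 1: λ.(λ.0) ((λ.0) ((λ.λ.1) (λ.0)))
  step 2: λ.(λ.0) ((λ.λ.1) (λ.0))
  step 3: λ.(λ.λ.1) (λ.0)
  step 4: λ.λ.λ.0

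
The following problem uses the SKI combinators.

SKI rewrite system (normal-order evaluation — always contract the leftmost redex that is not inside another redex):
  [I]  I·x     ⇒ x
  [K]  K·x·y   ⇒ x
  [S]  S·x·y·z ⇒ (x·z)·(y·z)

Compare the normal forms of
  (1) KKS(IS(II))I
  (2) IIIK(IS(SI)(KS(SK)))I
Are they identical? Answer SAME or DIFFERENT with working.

Term A:
  start: KKS(IS(II))I
  →1  K(IS(II))I
  →2  IS(II)
  →3  S(II)
  →4  SI

Term B:
  start: IIIK(IS(SI)(KS(SK)))I
  →1  IIK(IS(SI)(KS(SK)))I
  →2  IK(IS(SI)(KS(SK)))I
  →3  K(IS(SI)(KS(SK)))I
  →4  IS(SI)(KS(SK))
  →5  S(SI)(KS(SK))
  →6  S(SI)S

Answer: DIFFERENT — A ⇓ SI, B ⇓ S(SI)S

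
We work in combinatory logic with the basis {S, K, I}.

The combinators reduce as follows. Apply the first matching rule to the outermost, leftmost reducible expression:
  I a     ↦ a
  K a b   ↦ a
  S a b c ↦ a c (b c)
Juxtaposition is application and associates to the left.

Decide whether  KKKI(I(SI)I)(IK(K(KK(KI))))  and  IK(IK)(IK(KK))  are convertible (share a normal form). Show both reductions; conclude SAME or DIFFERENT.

Answer: DIFFERENT — A ⇓ K(KK), B ⇓ K

Derivation:
Term A:
  start: KKKI(I(SI)I)(IK(K(KK(KI))))
  step 1: KI(I(SI)I)(IK(K(KK(KI))))
  step 2: I(IK(K(KK(KI))))
  step 3: IK(K(KK(KI)))
  step 4: K(K(KK(KI)))
  step 5: K(KK)

Term B:
  start: IK(IK)(IK(KK))
  step 1: K(IK)(IK(KK))
  step 2: IK
  step 3: K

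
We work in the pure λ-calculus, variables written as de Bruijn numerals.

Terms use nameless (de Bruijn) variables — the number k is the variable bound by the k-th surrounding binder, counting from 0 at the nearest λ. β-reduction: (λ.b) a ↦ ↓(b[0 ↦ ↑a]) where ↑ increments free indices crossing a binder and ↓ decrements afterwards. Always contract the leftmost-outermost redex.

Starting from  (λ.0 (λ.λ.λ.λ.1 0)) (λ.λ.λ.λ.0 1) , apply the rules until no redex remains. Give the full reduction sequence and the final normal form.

  start: (λ.0 (λ.λ.λ.λ.1 0)) (λ.λ.λ.λ.0 1)
  [1] (λ.λ.λ.λ.0 1) (λ.λ.λ.λ.1 0)
  [2] λ.λ.λ.0 1

Answer: normal form = λ.λ.λ.0 1  (in 2 steps)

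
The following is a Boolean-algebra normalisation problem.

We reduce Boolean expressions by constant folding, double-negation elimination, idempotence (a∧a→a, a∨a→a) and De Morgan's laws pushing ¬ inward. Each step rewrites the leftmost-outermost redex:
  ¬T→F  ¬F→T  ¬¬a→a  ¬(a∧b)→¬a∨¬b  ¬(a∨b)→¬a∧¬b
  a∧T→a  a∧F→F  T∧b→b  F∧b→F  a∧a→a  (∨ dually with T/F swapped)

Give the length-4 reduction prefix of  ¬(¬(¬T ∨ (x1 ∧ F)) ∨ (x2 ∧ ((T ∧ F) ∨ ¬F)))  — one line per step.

Answer: after 4 steps: (x1 ∧ F) ∧ ¬(x2 ∧ ((T ∧ F) ∨ ¬F))

Reduction:
  start: ¬(¬(¬T ∨ (x1 ∧ F)) ∨ (x2 ∧ ((T ∧ F) ∨ ¬F)))
  [1] ¬¬(¬T ∨ (x1 ∧ F)) ∧ ¬(x2 ∧ ((T ∧ F) ∨ ¬F))
  [2] (¬T ∨ (x1 ∧ F)) ∧ ¬(x2 ∧ ((T ∧ F) ∨ ¬F))
  [3] (F ∨ (x1 ∧ F)) ∧ ¬(x2 ∧ ((T ∧ F) ∨ ¬F))
  [4] (x1 ∧ F) ∧ ¬(x2 ∧ ((T ∧ F) ∨ ¬F))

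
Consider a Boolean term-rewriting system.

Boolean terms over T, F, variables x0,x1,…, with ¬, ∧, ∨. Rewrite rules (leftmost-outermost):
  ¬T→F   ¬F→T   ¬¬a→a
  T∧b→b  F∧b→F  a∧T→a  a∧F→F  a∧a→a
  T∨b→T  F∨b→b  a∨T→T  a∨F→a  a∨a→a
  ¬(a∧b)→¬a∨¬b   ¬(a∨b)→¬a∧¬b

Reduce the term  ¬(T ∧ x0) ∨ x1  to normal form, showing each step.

Answer: normal form = ¬x0 ∨ x1  (in 3 steps)

Reduction:
  start: ¬(T ∧ x0) ∨ x1
  [1] (¬T ∨ ¬x0) ∨ x1
  [2] (F ∨ ¬x0) ∨ x1
  [3] ¬x0 ∨ x1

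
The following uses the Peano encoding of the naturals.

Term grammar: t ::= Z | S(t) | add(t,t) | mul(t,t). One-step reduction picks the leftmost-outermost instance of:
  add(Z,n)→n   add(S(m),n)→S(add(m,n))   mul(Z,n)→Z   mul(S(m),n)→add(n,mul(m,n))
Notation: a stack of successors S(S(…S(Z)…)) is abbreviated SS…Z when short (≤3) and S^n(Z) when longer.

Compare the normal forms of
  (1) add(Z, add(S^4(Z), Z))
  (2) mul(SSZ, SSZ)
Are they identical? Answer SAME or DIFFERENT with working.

Answer: SAME — A ⇓ S^4(Z), B ⇓ S^4(Z)

Reduction:
Term A:
  start: add(Z, add(S^4(Z), Z))
  step 1: add(S^4(Z), Z)
  step 2: S(add(SSSZ, Z))
  step 3: S(S(add(SSZ, Z)))
  step 4: S(S(S(add(SZ, Z))))
  step 5: S(S(S(S(add(Z, Z)))))
  step 6: S^4(Z)

Term B:
  start: mul(SSZ, SSZ)
  step 1: add(SSZ, mul(SZ, SSZ))
  step 2: S(add(SZ, mul(SZ, SSZ)))
  step 3: S(S(add(Z, mul(SZ, SSZ))))
  step 4: S(S(mul(SZ, SSZ)))
  step 5: S(S(add(SSZ, mul(Z, SSZ))))
  step 6: S(S(S(add(SZ, mul(Z, SSZ)))))
  step 7: S(S(S(S(add(Z, mul(Z, SSZ))))))
  step 8: S(S(S(S(mul(Z, SSZ)))))
  step 9: S^4(Z)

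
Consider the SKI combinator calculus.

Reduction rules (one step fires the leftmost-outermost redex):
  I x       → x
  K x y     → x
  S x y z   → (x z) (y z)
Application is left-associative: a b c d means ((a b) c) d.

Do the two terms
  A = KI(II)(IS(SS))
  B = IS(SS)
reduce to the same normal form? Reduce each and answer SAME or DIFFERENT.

Term A:
  start: KI(II)(IS(SS))
  →1  I(IS(SS))
  →2  IS(SS)
  →3  S(SS)

Term B:
  start: IS(SS)
  →1  S(SS)

Answer: SAME — A ⇓ S(SS), B ⇓ S(SS)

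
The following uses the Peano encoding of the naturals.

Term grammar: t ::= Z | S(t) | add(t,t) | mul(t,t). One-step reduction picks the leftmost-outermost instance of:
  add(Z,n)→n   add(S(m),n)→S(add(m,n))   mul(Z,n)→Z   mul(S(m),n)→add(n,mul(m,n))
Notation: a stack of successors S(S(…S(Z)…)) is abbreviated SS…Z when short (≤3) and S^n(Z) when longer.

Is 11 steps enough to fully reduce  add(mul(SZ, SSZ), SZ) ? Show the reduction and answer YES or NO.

Answer: YES — reaches normal form SSSZ in 8 ≤ 11 steps

Derivation:
  start: add(mul(SZ, SSZ), SZ)
  step 1: add(add(SSZ, mul(Z, SSZ)), SZ)
  step 2: add(S(add(SZ, mul(Z, SSZ))), SZ)
  step 3: S(add(add(SZ, mul(Z, SSZ)), SZ))
  step 4: S(add(S(add(Z, mul(Z, SSZ))), SZ))
  step 5: S(S(add(add(Z, mul(Z, SSZ)), SZ)))
  step 6: S(S(add(mul(Z, SSZ), SZ)))
  step 7: S(S(add(Z, SZ)))
  step 8: SSSZ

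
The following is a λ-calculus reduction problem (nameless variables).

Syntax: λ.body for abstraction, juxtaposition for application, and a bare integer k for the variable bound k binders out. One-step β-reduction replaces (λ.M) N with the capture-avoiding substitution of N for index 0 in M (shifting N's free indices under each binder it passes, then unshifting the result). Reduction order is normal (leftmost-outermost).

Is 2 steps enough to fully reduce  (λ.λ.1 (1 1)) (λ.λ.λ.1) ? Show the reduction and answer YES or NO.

Answer: YES — reaches normal form λ.λ.λ.1 in 2 ≤ 2 steps

Working:
  start: (λ.λ.1 (1 1)) (λ.λ.λ.1)
  →1  λ.(λ.λ.λ.1) ((λ.λ.λ.1) (λ.λ.λ.1))
  →2  λ.λ.λ.1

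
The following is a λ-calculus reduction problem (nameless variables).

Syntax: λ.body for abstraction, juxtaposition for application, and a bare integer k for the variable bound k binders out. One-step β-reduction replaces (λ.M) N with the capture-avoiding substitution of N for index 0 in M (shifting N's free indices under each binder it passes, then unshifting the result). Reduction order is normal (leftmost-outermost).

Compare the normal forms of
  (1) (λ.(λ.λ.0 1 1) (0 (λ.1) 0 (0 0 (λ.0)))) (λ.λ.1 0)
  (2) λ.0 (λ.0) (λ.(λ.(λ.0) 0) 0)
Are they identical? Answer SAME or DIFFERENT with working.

Term A:
  start: (λ.(λ.λ.0 1 1) (0 (λ.1) 0 (0 0 (λ.0)))) (λ.λ.1 0)
  [1] (λ.λ.0 1 1) ((λ.λ.1 0) (λ.λ.λ.1 0) (λ.λ.1 0) ((λ.λ.1 0) (λ.λ.1 0) (λ.0)))
  [2] λ.0 ((λ.λ.1 0) (λ.λ.λ.1 0) (λ.λ.1 0) ((λ.λ.1 0) (λ.λ.1 0) (λ.0))) ((λ.λ.1 0) (λ.λ.λ.1 0) (λ.λ.1 0) ((λ.λ.1 0) (λ.λ.1 0) (λ.0)))
  [3] λ.0 ((λ.(λ.λ.λ.1 0) 0) (λ.λ.1 0) ((λ.λ.1 0) (λ.λ.1 0) (λ.0))) ((λ.λ.1 0) (λ.λ.λ.1 0) (λ.λ.1 0) ((λ.λ.1 0) (λ.λ.1 0) (λ.0)))
  [4] λ.0 ((λ.λ.λ.1 0) (λ.λ.1 0) ((λ.λ.1 0) (λ.λ.1 0) (λ.0))) ((λ.λ.1 0) (λ.λ.λ.1 0) (λ.λ.1 0) ((λ.λ.1 0) (λ.λ.1 0) (λ.0)))
  [5] λ.0 ((λ.λ.1 0) ((λ.λ.1 0) (λ.λ.1 0) (λ.0))) ((λ.λ.1 0) (λ.λ.λ.1 0) (λ.λ.1 0) ((λ.λ.1 0) (λ.λ.1 0) (λ.0)))
  [6] λ.0 (λ.(λ.λ.1 0) (λ.λ.1 0) (λ.0) 0) ((λ.λ.1 0) (λ.λ.λ.1 0) (λ.λ.1 0) ((λ.λ.1 0) (λ.λ.1 0) (λ.0)))
  [7] λ.0 (λ.(λ.(λ.λ.1 0) 0) (λ.0) 0) ((λ.λ.1 0) (λ.λ.λ.1 0) (λ.λ.1 0) ((λ.λ.1 0) (λ.λ.1 0) (λ.0)))
  [8] λ.0 (λ.(λ.λ.1 0) (λ.0) 0) ((λ.λ.1 0) (λ.λ.λ.1 0) (λ.λ.1 0) ((λ.λ.1 0) (λ.λ.1 0) (λ.0)))
  [9] λ.0 (λ.(λ.(λ.0) 0) 0) ((λ.λ.1 0) (λ.λ.λ.1 0) (λ.λ.1 0) ((λ.λ.1 0) (λ.λ.1 0) (λ.0)))
  [10] λ.0 (λ.(λ.0) 0) ((λ.λ.1 0) (λ.λ.λ.1 0) (λ.λ.1 0) ((λ.λ.1 0) (λ.λ.1 0) (λ.0)))
  [11] λ.0 (λ.0) ((λ.λ.1 0) (λ.λ.λ.1 0) (λ.λ.1 0) ((λ.λ.1 0) (λ.λ.1 0) (λ.0)))
  [12] λ.0 (λ.0) ((λ.(λ.λ.λ.1 0) 0) (λ.λ.1 0) ((λ.λ.1 0) (λ.λ.1 0) (λ.0)))
  [13] λ.0 (λ.0) ((λ.λ.λ.1 0) (λ.λ.1 0) ((λ.λ.1 0) (λ.λ.1 0) (λ.0)))
  [14] λ.0 (λ.0) ((λ.λ.1 0) ((λ.λ.1 0) (λ.λ.1 0) (λ.0)))
  [15] λ.0 (λ.0) (λ.(λ.λ.1 0) (λ.λ.1 0) (λ.0) 0)
  [16] λ.0 (λ.0) (λ.(λ.(λ.λ.1 0) 0) (λ.0) 0)
  [17] λ.0 (λ.0) (λ.(λ.λ.1 0) (λ.0) 0)
  [18] λ.0 (λ.0) (λ.(λ.(λ.0) 0) 0)
  [19] λ.0 (λ.0) (λ.(λ.0) 0)
  [20] λ.0 (λ.0) (λ.0)

Term B:
  start: λ.0 (λ.0) (λ.(λ.(λ.0) 0) 0)
  [1] λ.0 (λ.0) (λ.(λ.0) 0)
  [2] λ.0 (λ.0) (λ.0)

Answer: SAME — A ⇓ λ.0 (λ.0) (λ.0), B ⇓ λ.0 (λ.0) (λ.0)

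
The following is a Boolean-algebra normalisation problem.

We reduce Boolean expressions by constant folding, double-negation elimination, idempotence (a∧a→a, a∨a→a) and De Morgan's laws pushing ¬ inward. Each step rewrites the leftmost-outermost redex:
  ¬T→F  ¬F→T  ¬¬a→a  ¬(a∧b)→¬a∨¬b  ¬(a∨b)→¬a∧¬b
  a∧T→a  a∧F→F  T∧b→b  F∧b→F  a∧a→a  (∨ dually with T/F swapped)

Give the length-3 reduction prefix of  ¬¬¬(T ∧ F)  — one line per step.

Answer: after 3 steps: F ∨ ¬F

Working:
  start: ¬¬¬(T ∧ F)
  [1] ¬(T ∧ F)
  [2] ¬T ∨ ¬F
  [3] F ∨ ¬F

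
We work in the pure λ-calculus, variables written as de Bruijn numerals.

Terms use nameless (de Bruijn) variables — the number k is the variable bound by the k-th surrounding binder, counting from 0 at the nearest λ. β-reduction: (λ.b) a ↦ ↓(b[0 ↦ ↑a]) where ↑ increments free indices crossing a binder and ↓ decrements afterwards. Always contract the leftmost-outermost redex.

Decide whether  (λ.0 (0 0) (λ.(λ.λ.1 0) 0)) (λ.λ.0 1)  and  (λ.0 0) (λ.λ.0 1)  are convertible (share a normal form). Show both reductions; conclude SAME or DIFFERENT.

Term A:
  start: (λ.0 (0 0) (λ.(λ.λ.1 0) 0)) (λ.λ.0 1)
  step 1: (λ.λ.0 1) ((λ.λ.0 1) (λ.λ.0 1)) (λ.(λ.λ.1 0) 0)
  step 2: (λ.0 ((λ.λ.0 1) (λ.λ.0 1))) (λ.(λ.λ.1 0) 0)
  step 3: (λ.(λ.λ.1 0) 0) ((λ.λ.0 1) (λ.λ.0 1))
  step 4: (λ.λ.1 0) ((λ.λ.0 1) (λ.λ.0 1))
  step 5: λ.(λ.λ.0 1) (λ.λ.0 1) 0
  step 6: λ.(λ.0 (λ.λ.0 1)) 0
  step 7: λ.0 (λ.λ.0 1)

Term B:
  start: (λ.0 0) (λ.λ.0 1)
  step 1: (λ.λ.0 1) (λ.λ.0 1)
  step 2: λ.0 (λ.λ.0 1)

Answer: SAME — A ⇓ λ.0 (λ.λ.0 1), B ⇓ λ.0 (λ.λ.0 1)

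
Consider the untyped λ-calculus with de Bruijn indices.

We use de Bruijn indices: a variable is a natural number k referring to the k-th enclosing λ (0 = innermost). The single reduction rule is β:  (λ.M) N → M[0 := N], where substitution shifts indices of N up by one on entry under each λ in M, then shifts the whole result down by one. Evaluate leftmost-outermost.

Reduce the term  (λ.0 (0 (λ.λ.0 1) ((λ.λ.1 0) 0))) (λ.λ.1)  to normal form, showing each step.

Answer: normal form = λ.λ.λ.0 1  (in 4 steps)

Working:
  start: (λ.0 (0 (λ.λ.0 1) ((λ.λ.1 0) 0))) (λ.λ.1)
  [1] (λ.λ.1) ((λ.λ.1) (λ.λ.0 1) ((λ.λ.1 0) (λ.λ.1)))
  [2] λ.(λ.λ.1) (λ.λ.0 1) ((λ.λ.1 0) (λ.λ.1))
  [3] λ.(λ.λ.λ.0 1) ((λ.λ.1 0) (λ.λ.1))
  [4] λ.λ.λ.0 1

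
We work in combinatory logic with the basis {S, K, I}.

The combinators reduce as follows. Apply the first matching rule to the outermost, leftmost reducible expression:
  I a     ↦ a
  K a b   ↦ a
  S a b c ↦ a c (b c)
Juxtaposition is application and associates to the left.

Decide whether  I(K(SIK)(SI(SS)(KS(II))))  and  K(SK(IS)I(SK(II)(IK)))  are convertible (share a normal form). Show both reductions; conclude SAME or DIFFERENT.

Term A:
  start: I(K(SIK)(SI(SS)(KS(II))))
  →1  K(SIK)(SI(SS)(KS(II)))
  →2  SIK

Term B:
  start: K(SK(IS)I(SK(II)(IK)))
  →1  K(KI(ISI)(SK(II)(IK)))
  →2  K(I(SK(II)(IK)))
  →3  K(SK(II)(IK))
  →4  K(K(IK)(II(IK)))
  →5  K(IK)
  →6  KK

Answer: DIFFERENT — A ⇓ SIK, B ⇓ KK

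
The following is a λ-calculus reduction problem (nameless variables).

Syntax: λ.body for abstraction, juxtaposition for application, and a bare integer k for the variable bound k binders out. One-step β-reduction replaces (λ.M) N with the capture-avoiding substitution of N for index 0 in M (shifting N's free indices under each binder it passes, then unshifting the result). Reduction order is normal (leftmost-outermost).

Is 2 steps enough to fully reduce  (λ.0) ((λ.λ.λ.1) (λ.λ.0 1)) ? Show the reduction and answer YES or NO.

  start: (λ.0) ((λ.λ.λ.1) (λ.λ.0 1))
  →1  (λ.λ.λ.1) (λ.λ.0 1)
  →2  λ.λ.1

Answer: YES — reaches normal form λ.λ.1 in 2 ≤ 2 steps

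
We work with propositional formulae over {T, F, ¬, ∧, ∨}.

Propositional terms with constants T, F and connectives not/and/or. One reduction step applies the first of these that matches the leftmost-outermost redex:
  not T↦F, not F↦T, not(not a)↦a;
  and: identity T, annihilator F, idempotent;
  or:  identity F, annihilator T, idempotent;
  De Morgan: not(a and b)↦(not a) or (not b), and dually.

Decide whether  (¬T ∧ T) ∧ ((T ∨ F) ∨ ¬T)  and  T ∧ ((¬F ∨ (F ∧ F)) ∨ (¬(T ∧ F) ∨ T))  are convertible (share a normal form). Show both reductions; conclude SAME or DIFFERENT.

Term A:
  start: (¬T ∧ T) ∧ ((T ∨ F) ∨ ¬T)
  step 1: ¬T ∧ ((T ∨ F) ∨ ¬T)
  step 2: F ∧ ((T ∨ F) ∨ ¬T)
  step 3: F

Term B:
  start: T ∧ ((¬F ∨ (F ∧ F)) ∨ (¬(T ∧ F) ∨ T))
  step 1: (¬F ∨ (F ∧ F)) ∨ (¬(T ∧ F) ∨ T)
  step 2: (T ∨ (F ∧ F)) ∨ (¬(T ∧ F) ∨ T)
  step 3: T ∨ (¬(T ∧ F) ∨ T)
  step 4: T

Answer: DIFFERENT — A ⇓ F, B ⇓ T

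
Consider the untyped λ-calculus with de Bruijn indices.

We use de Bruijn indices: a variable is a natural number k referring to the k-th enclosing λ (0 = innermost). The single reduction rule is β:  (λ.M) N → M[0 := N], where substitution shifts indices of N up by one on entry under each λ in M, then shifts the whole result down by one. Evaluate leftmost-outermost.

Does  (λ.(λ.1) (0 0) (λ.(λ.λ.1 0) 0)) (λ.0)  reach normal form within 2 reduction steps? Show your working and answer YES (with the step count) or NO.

  start: (λ.(λ.1) (0 0) (λ.(λ.λ.1 0) 0)) (λ.0)
  [1] (λ.λ.0) ((λ.0) (λ.0)) (λ.(λ.λ.1 0) 0)
  [2] (λ.0) (λ.(λ.λ.1 0) 0)

Answer: NO — after 2 steps the term is (λ.0) (λ.(λ.λ.1 0) 0), not yet normal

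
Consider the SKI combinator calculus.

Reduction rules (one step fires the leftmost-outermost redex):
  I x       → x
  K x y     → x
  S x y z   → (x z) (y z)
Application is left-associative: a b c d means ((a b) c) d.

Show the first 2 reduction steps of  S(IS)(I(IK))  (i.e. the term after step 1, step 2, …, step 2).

  start: S(IS)(I(IK))
  →1  SS(I(IK))
  →2  SS(IK)

Answer: after 2 steps: SS(IK)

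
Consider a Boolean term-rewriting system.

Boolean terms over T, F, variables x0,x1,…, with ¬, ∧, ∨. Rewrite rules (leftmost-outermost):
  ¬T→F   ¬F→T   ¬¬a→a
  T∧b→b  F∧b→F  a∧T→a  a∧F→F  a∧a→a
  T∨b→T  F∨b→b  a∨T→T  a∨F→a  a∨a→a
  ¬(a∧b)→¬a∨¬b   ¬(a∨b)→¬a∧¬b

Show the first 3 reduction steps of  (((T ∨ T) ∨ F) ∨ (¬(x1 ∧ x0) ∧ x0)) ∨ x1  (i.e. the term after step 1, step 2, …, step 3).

  start: (((T ∨ T) ∨ F) ∨ (¬(x1 ∧ x0) ∧ x0)) ∨ x1
  →1  ((T ∨ T) ∨ (¬(x1 ∧ x0) ∧ x0)) ∨ x1
  →2  (T ∨ (¬(x1 ∧ x0) ∧ x0)) ∨ x1
  →3  T ∨ x1

Answer: after 3 steps: T ∨ x1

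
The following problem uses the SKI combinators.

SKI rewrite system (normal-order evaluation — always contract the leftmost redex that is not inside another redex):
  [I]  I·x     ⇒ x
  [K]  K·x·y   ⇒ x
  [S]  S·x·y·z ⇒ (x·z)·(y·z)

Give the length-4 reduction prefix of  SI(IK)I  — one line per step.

  start: SI(IK)I
  [1] II(IKI)
  [2] I(IKI)
  [3] IKI
  [4] KI

Answer: after 4 steps: KI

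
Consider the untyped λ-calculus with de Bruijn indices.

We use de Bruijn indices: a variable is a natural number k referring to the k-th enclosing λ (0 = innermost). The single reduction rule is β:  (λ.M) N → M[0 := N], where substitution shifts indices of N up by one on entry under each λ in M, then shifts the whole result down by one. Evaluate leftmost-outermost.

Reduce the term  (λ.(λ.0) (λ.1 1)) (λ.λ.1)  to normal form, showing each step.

Answer: normal form = λ.λ.λ.λ.1  (in 3 steps)

Reduction:
  start: (λ.(λ.0) (λ.1 1)) (λ.λ.1)
  [1] (λ.0) (λ.(λ.λ.1) (λ.λ.1))
  [2] λ.(λ.λ.1) (λ.λ.1)
  [3] λ.λ.λ.λ.1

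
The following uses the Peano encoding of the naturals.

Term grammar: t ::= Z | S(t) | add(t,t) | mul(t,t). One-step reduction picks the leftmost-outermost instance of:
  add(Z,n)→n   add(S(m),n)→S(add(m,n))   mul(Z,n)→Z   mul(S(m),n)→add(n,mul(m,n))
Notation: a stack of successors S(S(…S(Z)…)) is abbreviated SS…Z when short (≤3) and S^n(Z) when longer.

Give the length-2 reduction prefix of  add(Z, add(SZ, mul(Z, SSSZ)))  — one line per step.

  start: add(Z, add(SZ, mul(Z, SSSZ)))
  →1  add(SZ, mul(Z, SSSZ))
  →2  S(add(Z, mul(Z, SSSZ)))

Answer: after 2 steps: S(add(Z, mul(Z, SSSZ)))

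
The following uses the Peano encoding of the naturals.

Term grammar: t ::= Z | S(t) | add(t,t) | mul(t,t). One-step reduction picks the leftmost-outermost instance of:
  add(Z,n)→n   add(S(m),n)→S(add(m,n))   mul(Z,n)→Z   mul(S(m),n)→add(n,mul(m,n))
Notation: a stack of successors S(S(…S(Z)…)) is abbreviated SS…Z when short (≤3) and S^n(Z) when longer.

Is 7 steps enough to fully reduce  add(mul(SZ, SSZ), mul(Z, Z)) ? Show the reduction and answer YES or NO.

Answer: NO — after 7 steps the term is S(S(add(Z, mul(Z, Z)))), not yet normal

Working:
  start: add(mul(SZ, SSZ), mul(Z, Z))
  [1] add(add(SSZ, mul(Z, SSZ)), mul(Z, Z))
  [2] add(S(add(SZ, mul(Z, SSZ))), mul(Z, Z))
  [3] S(add(add(SZ, mul(Z, SSZ)), mul(Z, Z)))
  [4] S(add(S(add(Z, mul(Z, SSZ))), mul(Z, Z)))
  [5] S(S(add(add(Z, mul(Z, SSZ)), mul(Z, Z))))
  [6] S(S(add(mul(Z, SSZ), mul(Z, Z))))
  [7] S(S(add(Z, mul(Z, Z))))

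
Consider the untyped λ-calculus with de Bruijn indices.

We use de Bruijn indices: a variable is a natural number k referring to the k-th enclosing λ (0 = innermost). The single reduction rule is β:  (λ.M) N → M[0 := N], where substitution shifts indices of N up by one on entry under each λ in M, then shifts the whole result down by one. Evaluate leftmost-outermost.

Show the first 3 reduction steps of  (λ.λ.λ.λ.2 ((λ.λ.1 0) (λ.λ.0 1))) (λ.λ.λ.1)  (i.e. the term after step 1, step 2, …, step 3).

Answer: after 3 steps: λ.λ.λ.2 (λ.λ.0 1)

Working:
  start: (λ.λ.λ.λ.2 ((λ.λ.1 0) (λ.λ.0 1))) (λ.λ.λ.1)
  →1  λ.λ.λ.2 ((λ.λ.1 0) (λ.λ.0 1))
  →2  λ.λ.λ.2 (λ.(λ.λ.0 1) 0)
  →3  λ.λ.λ.2 (λ.λ.0 1)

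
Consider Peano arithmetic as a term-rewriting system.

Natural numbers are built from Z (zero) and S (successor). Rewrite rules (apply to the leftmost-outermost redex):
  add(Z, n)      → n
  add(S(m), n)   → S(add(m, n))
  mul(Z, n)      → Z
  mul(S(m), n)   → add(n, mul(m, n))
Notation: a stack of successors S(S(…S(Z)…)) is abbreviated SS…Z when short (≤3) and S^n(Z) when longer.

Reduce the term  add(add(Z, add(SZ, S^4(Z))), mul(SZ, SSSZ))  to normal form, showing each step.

Answer: normal form = S^8(Z)  (in 15 steps)

Reduction:
  start: add(add(Z, add(SZ, S^4(Z))), mul(SZ, SSSZ))
  →1  add(add(SZ, S^4(Z)), mul(SZ, SSSZ))
  →2  add(S(add(Z, S^4(Z))), mul(SZ, SSSZ))
  →3  S(add(add(Z, S^4(Z)), mul(SZ, SSSZ)))
  →4  S(add(S^4(Z), mul(SZ, SSSZ)))
  →5  S(S(add(SSSZ, mul(SZ, SSSZ))))
  →6  S(S(S(add(SSZ, mul(SZ, SSSZ)))))
  →7  S(S(S(S(add(SZ, mul(SZ, SSSZ))))))
  →8  S(S(S(S(S(add(Z, mul(SZ, SSSZ)))))))
  →9  S(S(S(S(S(mul(SZ, SSSZ))))))
  →10  S(S(S(S(S(add(SSSZ, mul(Z, SSSZ)))))))
  →11  S(S(S(S(S(S(add(SSZ, mul(Z, SSSZ))))))))
  →12  S(S(S(S(S(S(S(add(SZ, mul(Z, SSSZ)))))))))
  →13  S(S(S(S(S(S(S(S(add(Z, mul(Z, SSSZ))))))))))
  →14  S(S(S(S(S(S(S(S(mul(Z, SSSZ)))))))))
  →15  S^8(Z)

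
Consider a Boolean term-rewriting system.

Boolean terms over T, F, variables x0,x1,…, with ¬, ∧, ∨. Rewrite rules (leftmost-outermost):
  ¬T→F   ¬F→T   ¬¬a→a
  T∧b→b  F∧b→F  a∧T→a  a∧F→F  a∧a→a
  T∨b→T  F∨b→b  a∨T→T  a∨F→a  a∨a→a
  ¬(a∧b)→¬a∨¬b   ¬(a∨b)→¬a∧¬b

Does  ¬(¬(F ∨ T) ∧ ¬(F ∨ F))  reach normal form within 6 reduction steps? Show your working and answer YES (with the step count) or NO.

  start: ¬(¬(F ∨ T) ∧ ¬(F ∨ F))
  step 1: ¬¬(F ∨ T) ∨ ¬¬(F ∨ F)
  step 2: (F ∨ T) ∨ ¬¬(F ∨ F)
  step 3: T ∨ ¬¬(F ∨ F)
  step 4: T

Answer: YES — reaches normal form T in 4 ≤ 6 steps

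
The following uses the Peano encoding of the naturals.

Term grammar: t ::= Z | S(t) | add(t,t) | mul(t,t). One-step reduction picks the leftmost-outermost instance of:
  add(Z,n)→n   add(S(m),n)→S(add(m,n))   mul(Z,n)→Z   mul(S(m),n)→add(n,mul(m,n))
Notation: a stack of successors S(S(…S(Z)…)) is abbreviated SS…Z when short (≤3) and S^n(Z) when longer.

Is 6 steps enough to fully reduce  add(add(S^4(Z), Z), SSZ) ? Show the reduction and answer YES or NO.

  start: add(add(S^4(Z), Z), SSZ)
  step 1: add(S(add(SSSZ, Z)), SSZ)
  step 2: S(add(add(SSSZ, Z), SSZ))
  step 3: S(add(S(add(SSZ, Z)), SSZ))
  step 4: S(S(add(add(SSZ, Z), SSZ)))
  step 5: S(S(add(S(add(SZ, Z)), SSZ)))
  step 6: S(S(S(add(add(SZ, Z), SSZ))))

Answer: NO — after 6 steps the term is S(S(S(add(add(SZ, Z), SSZ)))), not yet normal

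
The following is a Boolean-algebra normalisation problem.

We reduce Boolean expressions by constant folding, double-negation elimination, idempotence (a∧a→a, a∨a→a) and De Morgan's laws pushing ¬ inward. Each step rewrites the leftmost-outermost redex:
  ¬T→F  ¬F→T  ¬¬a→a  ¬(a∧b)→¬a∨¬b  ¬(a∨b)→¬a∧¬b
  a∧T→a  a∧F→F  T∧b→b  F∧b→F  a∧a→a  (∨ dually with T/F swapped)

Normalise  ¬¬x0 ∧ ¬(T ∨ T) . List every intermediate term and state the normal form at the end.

  start: ¬¬x0 ∧ ¬(T ∨ T)
  step 1: x0 ∧ ¬(T ∨ T)
  step 2: x0 ∧ (¬T ∧ ¬T)
  step 3: x0 ∧ ¬T
  step 4: x0 ∧ F
  step 5: F

Answer: normal form = F  (in 5 steps)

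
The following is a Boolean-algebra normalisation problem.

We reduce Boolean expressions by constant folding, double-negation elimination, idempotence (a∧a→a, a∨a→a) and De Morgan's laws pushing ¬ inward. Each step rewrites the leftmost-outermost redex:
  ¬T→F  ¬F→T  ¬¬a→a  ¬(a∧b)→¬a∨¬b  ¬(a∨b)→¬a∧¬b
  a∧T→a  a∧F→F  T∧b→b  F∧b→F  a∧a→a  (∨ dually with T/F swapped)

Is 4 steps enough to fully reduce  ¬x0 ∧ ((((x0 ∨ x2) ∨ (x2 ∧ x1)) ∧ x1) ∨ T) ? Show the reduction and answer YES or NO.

  start: ¬x0 ∧ ((((x0 ∨ x2) ∨ (x2 ∧ x1)) ∧ x1) ∨ T)
  step 1: ¬x0 ∧ T
  step 2: ¬x0

Answer: YES — reaches normal form ¬x0 in 2 ≤ 4 steps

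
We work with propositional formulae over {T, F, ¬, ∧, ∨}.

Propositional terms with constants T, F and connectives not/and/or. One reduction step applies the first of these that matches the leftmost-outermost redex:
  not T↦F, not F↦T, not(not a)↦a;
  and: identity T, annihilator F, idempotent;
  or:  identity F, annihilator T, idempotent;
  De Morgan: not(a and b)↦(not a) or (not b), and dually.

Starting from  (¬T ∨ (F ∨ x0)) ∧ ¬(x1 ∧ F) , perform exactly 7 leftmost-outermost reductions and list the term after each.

  start: (¬T ∨ (F ∨ x0)) ∧ ¬(x1 ∧ F)
  →1  (F ∨ (F ∨ x0)) ∧ ¬(x1 ∧ F)
  →2  (F ∨ x0) ∧ ¬(x1 ∧ F)
  →3  x0 ∧ ¬(x1 ∧ F)
  →4  x0 ∧ (¬x1 ∨ ¬F)
  →5  x0 ∧ (¬x1 ∨ T)
  →6  x0 ∧ T
  →7  x0

Answer: after 7 steps: x0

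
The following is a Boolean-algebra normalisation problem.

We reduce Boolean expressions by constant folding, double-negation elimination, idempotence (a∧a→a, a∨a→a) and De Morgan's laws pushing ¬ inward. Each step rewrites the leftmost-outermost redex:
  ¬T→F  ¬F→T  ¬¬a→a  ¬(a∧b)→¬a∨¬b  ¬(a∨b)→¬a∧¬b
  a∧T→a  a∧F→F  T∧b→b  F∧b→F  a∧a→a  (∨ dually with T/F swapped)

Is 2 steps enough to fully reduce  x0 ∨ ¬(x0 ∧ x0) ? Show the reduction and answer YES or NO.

Answer: YES — reaches normal form x0 ∨ ¬x0 in 2 ≤ 2 steps

Working:
  start: x0 ∨ ¬(x0 ∧ x0)
  step 1: x0 ∨ (¬x0 ∨ ¬x0)
  step 2: x0 ∨ ¬x0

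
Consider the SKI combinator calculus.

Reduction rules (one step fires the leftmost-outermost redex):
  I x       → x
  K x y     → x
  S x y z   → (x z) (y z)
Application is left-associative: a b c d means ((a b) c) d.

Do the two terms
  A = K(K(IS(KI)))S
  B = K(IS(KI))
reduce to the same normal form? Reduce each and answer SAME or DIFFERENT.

Answer: SAME — A ⇓ K(S(KI)), B ⇓ K(S(KI))

Derivation:
Term A:
  start: K(K(IS(KI)))S
  step 1: K(IS(KI))
  step 2: K(S(KI))

Term B:
  start: K(IS(KI))
  step 1: K(S(KI))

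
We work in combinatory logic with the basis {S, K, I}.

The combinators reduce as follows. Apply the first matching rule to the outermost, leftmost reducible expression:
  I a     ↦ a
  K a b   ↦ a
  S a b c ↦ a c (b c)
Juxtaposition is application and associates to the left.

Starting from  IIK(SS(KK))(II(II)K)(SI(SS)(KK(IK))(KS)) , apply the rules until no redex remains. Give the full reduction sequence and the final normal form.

  start: IIK(SS(KK))(II(II)K)(SI(SS)(KK(IK))(KS))
  →1  IK(SS(KK))(II(II)K)(SI(SS)(KK(IK))(KS))
  →2  K(SS(KK))(II(II)K)(SI(SS)(KK(IK))(KS))
  →3  SS(KK)(SI(SS)(KK(IK))(KS))
  →4  S(SI(SS)(KK(IK))(KS))(KK(SI(SS)(KK(IK))(KS)))
  →5  S(I(KK(IK))(SS(KK(IK)))(KS))(KK(SI(SS)(KK(IK))(KS)))
  →6  S(KK(IK)(SS(KK(IK)))(KS))(KK(SI(SS)(KK(IK))(KS)))
  →7  S(K(SS(KK(IK)))(KS))(KK(SI(SS)(KK(IK))(KS)))
  →8  S(SS(KK(IK)))(KK(SI(SS)(KK(IK))(KS)))
  →9  S(SSK)(KK(SI(SS)(KK(IK))(KS)))
  →10  S(SSK)K

Answer: normal form = S(SSK)K  (in 10 steps)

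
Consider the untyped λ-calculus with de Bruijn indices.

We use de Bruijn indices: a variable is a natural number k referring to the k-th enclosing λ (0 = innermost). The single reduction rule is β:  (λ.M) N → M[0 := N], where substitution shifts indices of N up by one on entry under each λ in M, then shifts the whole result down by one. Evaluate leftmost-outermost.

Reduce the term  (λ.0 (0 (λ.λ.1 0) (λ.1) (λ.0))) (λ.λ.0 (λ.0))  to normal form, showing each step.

  start: (λ.0 (0 (λ.λ.1 0) (λ.1) (λ.0))) (λ.λ.0 (λ.0))
  step 1: (λ.λ.0 (λ.0)) ((λ.λ.0 (λ.0)) (λ.λ.1 0) (λ.λ.λ.0 (λ.0)) (λ.0))
  step 2: λ.0 (λ.0)

Answer: normal form = λ.0 (λ.0)  (in 2 steps)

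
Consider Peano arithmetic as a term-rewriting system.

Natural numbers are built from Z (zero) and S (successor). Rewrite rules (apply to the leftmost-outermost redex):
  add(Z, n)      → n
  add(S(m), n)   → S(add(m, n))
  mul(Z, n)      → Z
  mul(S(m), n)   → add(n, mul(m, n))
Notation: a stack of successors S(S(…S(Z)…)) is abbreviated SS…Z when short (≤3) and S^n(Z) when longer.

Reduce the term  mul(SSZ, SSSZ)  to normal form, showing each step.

Answer: normal form = S^6(Z)  (in 11 steps)

Reduction:
  start: mul(SSZ, SSSZ)
  step 1: add(SSSZ, mul(SZ, SSSZ))
  step 2: S(add(SSZ, mul(SZ, SSSZ)))
  step 3: S(S(add(SZ, mul(SZ, SSSZ))))
  step 4: S(S(S(add(Z, mul(SZ, SSSZ)))))
  step 5: S(S(S(mul(SZ, SSSZ))))
  step 6: S(S(S(add(SSSZ, mul(Z, SSSZ)))))
  step 7: S(S(S(S(add(SSZ, mul(Z, SSSZ))))))
  step 8: S(S(S(S(S(add(SZ, mul(Z, SSSZ)))))))
  step 9: S(S(S(S(S(S(add(Z, mul(Z, SSSZ))))))))
  step 10: S(S(S(S(S(S(mul(Z, SSSZ)))))))
  step 11: S^6(Z)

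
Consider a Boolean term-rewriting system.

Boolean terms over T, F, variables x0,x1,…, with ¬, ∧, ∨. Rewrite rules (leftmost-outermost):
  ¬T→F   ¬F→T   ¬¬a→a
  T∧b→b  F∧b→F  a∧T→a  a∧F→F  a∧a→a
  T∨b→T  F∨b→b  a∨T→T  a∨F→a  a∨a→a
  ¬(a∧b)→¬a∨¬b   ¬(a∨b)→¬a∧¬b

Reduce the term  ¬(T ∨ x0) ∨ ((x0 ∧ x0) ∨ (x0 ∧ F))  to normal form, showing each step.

Answer: normal form = x0  (in 7 steps)

Reduction:
  start: ¬(T ∨ x0) ∨ ((x0 ∧ x0) ∨ (x0 ∧ F))
  [1] (¬T ∧ ¬x0) ∨ ((x0 ∧ x0) ∨ (x0 ∧ F))
  [2] (F ∧ ¬x0) ∨ ((x0 ∧ x0) ∨ (x0 ∧ F))
  [3] F ∨ ((x0 ∧ x0) ∨ (x0 ∧ F))
  [4] (x0 ∧ x0) ∨ (x0 ∧ F)
  [5] x0 ∨ (x0 ∧ F)
  [6] x0 ∨ F
  [7] x0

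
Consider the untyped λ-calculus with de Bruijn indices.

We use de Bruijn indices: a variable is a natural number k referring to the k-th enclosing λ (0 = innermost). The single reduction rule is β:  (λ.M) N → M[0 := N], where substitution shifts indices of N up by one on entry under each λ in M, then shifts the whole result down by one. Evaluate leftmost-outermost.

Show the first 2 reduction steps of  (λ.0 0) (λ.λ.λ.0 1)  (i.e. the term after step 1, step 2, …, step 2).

Answer: after 2 steps: λ.λ.0 1

Reduction:
  start: (λ.0 0) (λ.λ.λ.0 1)
  [1] (λ.λ.λ.0 1) (λ.λ.λ.0 1)
  [2] λ.λ.0 1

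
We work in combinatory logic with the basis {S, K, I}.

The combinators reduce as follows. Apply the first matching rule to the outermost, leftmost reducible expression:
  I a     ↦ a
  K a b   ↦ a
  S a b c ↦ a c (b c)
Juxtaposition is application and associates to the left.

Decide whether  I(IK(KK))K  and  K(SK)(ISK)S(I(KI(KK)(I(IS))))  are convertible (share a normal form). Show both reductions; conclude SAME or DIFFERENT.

Term A:
  start: I(IK(KK))K
  step 1: IK(KK)K
  step 2: K(KK)K
  step 3: KK

Term B:
  start: K(SK)(ISK)S(I(KI(KK)(I(IS))))
  step 1: SKS(I(KI(KK)(I(IS))))
  step 2: K(I(KI(KK)(I(IS))))(S(I(KI(KK)(I(IS)))))
  step 3: I(KI(KK)(I(IS)))
  step 4: KI(KK)(I(IS))
  step 5: I(I(IS))
  step 6: I(IS)
  step 7: IS
  step 8: S

Answer: DIFFERENT — A ⇓ KK, B ⇓ S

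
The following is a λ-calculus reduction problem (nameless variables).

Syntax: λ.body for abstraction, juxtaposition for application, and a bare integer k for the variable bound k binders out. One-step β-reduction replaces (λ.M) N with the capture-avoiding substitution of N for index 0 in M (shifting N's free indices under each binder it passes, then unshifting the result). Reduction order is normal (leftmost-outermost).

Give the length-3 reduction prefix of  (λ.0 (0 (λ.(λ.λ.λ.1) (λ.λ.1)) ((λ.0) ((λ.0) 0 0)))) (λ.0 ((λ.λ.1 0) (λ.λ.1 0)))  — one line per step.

  start: (λ.0 (0 (λ.(λ.λ.λ.1) (λ.λ.1)) ((λ.0) ((λ.0) 0 0)))) (λ.0 ((λ.λ.1 0) (λ.λ.1 0)))
  step 1: (λ.0 ((λ.λ.1 0) (λ.λ.1 0))) ((λ.0 ((λ.λ.1 0) (λ.λ.1 0))) (λ.(λ.λ.λ.1) (λ.λ.1)) ((λ.0) ((λ.0) (λ.0 ((λ.λ.1 0) (λ.λ.1 0))) (λ.0 ((λ.λ.1 0) (λ.λ.1 0))))))
  step 2: (λ.0 ((λ.λ.1 0) (λ.λ.1 0))) (λ.(λ.λ.λ.1) (λ.λ.1)) ((λ.0) ((λ.0) (λ.0 ((λ.λ.1 0) (λ.λ.1 0))) (λ.0 ((λ.λ.1 0) (λ.λ.1 0))))) ((λ.λ.1 0) (λ.λ.1 0))
  step 3: (λ.(λ.λ.λ.1) (λ.λ.1)) ((λ.λ.1 0) (λ.λ.1 0)) ((λ.0) ((λ.0) (λ.0 ((λ.λ.1 0) (λ.λ.1 0))) (λ.0 ((λ.λ.1 0) (λ.λ.1 0))))) ((λ.λ.1 0) (λ.λ.1 0))

Answer: after 3 steps: (λ.(λ.λ.λ.1) (λ.λ.1)) ((λ.λ.1 0) (λ.λ.1 0)) ((λ.0) ((λ.0) (λ.0 ((λ.λ.1 0) (λ.λ.1 0))) (λ.0 ((λ.λ.1 0) (λ.λ.1 0))))) ((λ.λ.1 0) (λ.λ.1 0))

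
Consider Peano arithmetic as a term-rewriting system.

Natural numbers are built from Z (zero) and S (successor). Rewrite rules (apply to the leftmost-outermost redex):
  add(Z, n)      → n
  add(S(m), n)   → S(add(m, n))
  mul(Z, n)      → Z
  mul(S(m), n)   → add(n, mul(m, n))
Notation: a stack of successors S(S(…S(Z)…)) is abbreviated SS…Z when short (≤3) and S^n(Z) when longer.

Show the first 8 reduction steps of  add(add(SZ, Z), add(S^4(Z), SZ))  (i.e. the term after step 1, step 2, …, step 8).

Answer: after 8 steps: S(S(S(S(S(add(Z, SZ))))))

Derivation:
  start: add(add(SZ, Z), add(S^4(Z), SZ))
  →1  add(S(add(Z, Z)), add(S^4(Z), SZ))
  →2  S(add(add(Z, Z), add(S^4(Z), SZ)))
  →3  S(add(Z, add(S^4(Z), SZ)))
  →4  S(add(S^4(Z), SZ))
  →5  S(S(add(SSSZ, SZ)))
  →6  S(S(S(add(SSZ, SZ))))
  →7  S(S(S(S(add(SZ, SZ)))))
  →8  S(S(S(S(S(add(Z, SZ))))))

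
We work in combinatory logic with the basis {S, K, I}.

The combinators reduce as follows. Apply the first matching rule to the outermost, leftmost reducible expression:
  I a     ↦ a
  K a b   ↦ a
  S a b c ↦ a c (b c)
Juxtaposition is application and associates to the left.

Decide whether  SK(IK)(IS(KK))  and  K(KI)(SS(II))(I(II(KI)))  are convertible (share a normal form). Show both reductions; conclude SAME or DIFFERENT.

Answer: DIFFERENT — A ⇓ S(KK), B ⇓ I

Derivation:
Term A:
  start: SK(IK)(IS(KK))
  [1] K(IS(KK))(IK(IS(KK)))
  [2] IS(KK)
  [3] S(KK)

Term B:
  start: K(KI)(SS(II))(I(II(KI)))
  [1] KI(I(II(KI)))
  [2] I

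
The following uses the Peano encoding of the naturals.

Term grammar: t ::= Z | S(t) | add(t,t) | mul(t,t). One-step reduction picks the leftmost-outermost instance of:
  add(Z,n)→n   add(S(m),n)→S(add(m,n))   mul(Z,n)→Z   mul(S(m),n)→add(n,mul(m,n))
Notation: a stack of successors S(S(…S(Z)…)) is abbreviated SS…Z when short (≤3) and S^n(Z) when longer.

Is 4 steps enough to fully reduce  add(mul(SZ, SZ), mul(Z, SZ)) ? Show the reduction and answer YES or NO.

Answer: NO — after 4 steps the term is S(add(mul(Z, SZ), mul(Z, SZ))), not yet normal

Derivation:
  start: add(mul(SZ, SZ), mul(Z, SZ))
  →1  add(add(SZ, mul(Z, SZ)), mul(Z, SZ))
  →2  add(S(add(Z, mul(Z, SZ))), mul(Z, SZ))
  →3  S(add(add(Z, mul(Z, SZ)), mul(Z, SZ)))
  →4  S(add(mul(Z, SZ), mul(Z, SZ)))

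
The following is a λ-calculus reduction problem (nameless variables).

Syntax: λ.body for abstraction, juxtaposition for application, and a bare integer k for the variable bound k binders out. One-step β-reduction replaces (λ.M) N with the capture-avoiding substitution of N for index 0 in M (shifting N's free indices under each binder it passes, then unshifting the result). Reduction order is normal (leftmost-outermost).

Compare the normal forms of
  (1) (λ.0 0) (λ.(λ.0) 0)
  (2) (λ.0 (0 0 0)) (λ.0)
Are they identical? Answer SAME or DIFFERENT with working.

Answer: SAME — A ⇓ λ.0, B ⇓ λ.0

Working:
Term A:
  start: (λ.0 0) (λ.(λ.0) 0)
  step 1: (λ.(λ.0) 0) (λ.(λ.0) 0)
  step 2: (λ.0) (λ.(λ.0) 0)
  step 3: λ.(λ.0) 0
  step 4: λ.0

Term B:
  start: (λ.0 (0 0 0)) (λ.0)
  step 1: (λ.0) ((λ.0) (λ.0) (λ.0))
  step 2: (λ.0) (λ.0) (λ.0)
  step 3: (λ.0) (λ.0)
  step 4: λ.0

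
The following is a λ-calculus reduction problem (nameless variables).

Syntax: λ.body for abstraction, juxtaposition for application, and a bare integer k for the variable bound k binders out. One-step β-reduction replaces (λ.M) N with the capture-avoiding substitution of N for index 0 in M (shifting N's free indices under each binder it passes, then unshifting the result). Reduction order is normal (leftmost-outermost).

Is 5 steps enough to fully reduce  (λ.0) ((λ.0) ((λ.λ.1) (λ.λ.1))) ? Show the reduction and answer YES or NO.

  start: (λ.0) ((λ.0) ((λ.λ.1) (λ.λ.1)))
  step 1: (λ.0) ((λ.λ.1) (λ.λ.1))
  step 2: (λ.λ.1) (λ.λ.1)
  step 3: λ.λ.λ.1

Answer: YES — reaches normal form λ.λ.λ.1 in 3 ≤ 5 steps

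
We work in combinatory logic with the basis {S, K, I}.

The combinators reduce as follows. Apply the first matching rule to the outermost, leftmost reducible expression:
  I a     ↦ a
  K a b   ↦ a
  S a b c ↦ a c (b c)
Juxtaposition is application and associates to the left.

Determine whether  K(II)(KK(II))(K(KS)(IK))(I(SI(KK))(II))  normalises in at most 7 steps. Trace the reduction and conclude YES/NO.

Answer: YES — reaches normal form S in 5 ≤ 7 steps

Reduction:
  start: K(II)(KK(II))(K(KS)(IK))(I(SI(KK))(II))
  [1] II(K(KS)(IK))(I(SI(KK))(II))
  [2] I(K(KS)(IK))(I(SI(KK))(II))
  [3] K(KS)(IK)(I(SI(KK))(II))
  [4] KS(I(SI(KK))(II))
  [5] S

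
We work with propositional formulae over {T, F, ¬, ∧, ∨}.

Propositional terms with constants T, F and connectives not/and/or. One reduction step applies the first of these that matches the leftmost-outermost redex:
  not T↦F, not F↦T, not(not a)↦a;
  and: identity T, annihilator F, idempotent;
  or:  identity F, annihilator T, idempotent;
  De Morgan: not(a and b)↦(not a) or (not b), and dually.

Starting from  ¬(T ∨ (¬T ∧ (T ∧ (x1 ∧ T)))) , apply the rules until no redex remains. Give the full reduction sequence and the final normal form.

  start: ¬(T ∨ (¬T ∧ (T ∧ (x1 ∧ T))))
  [1] ¬T ∧ ¬(¬T ∧ (T ∧ (x1 ∧ T)))
  [2] F ∧ ¬(¬T ∧ (T ∧ (x1 ∧ T)))
  [3] F

Answer: normal form = F  (in 3 steps)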